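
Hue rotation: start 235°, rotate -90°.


New hue = (H + rotation) mod 360
New hue = (235 -90) mod 360
= 145 mod 360
= 145°


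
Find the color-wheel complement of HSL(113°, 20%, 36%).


Complement = opposite side of color wheel = hue + 180°
H' = (113 + 180) mod 360 = 293°
S and L unchanged.
= HSL(293°, 20%, 36%)


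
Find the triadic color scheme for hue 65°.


Triadic: equally spaced at 120° intervals
H1 = 65°
H2 = (65 + 120) mod 360 = 185°
H3 = (65 + 240) mod 360 = 305°
Triadic = 65°, 185°, 305°


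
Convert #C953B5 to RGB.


C9 → 201 (R)
53 → 83 (G)
B5 → 181 (B)
= RGB(201, 83, 181)


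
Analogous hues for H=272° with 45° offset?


Base hue: 272°
Left analog: (272 - 45) mod 360 = 227°
Right analog: (272 + 45) mod 360 = 317°
Analogous hues = 227° and 317°


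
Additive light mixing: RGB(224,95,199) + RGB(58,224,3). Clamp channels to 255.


Additive: each channel = min(255, C₁+C₂)
R: 224+58 = 282 → 255
G: 95+224 = 319 → 255
B: 199+3 = 202 → 202
= RGB(255, 255, 202)


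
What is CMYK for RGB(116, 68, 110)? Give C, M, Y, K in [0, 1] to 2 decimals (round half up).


R'=116/255≈0.4549, G'=68/255≈0.2667, B'=110/255≈0.4314
K = 1 - max(R',G',B') = 1 - 116/255 = 139/255 = 0.54509… → 0.55
(1-R'-K)/(1-K) simplifies to (max-R)/max with max = 116:
C = (116-116)/116 = 0/116 = 0 → 0.00
M = (116-68)/116 = 48/116 = 0.41379… → 0.41
Y = (116-110)/116 = 6/116 = 0.05172… → 0.05
= CMYK(0.00, 0.41, 0.05, 0.55)


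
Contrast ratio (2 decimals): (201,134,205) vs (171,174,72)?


Linearize each sRGB channel c=v/255: c/12.92 if c ≤ 0.04045 else ((c+0.055)/1.055)^2.4
L = 0.2126×R_lin + 0.7152×G_lin + 0.0722×B_lin
Color 1 (201,134,205):
  R=201: 201/255≈0.7882 > 0.04045 → ((0.7882+0.055)/1.055)^2.4 ≈ 0.58408
  G=134: 134/255≈0.5255 > 0.04045 → ((0.5255+0.055)/1.055)^2.4 ≈ 0.23840
  B=205: 205/255≈0.8039 > 0.04045 → ((0.8039+0.055)/1.055)^2.4 ≈ 0.61050
  L1 = 0.2126×0.58408 + 0.7152×0.23840 + 0.0722×0.61050 ≈ 0.33875
Color 2 (171,174,72):
  R=171: 171/255≈0.6706 > 0.04045 → ((0.6706+0.055)/1.055)^2.4 ≈ 0.40724
  G=174: 174/255≈0.6824 > 0.04045 → ((0.6824+0.055)/1.055)^2.4 ≈ 0.42327
  B=72: 72/255≈0.2824 > 0.04045 → ((0.2824+0.055)/1.055)^2.4 ≈ 0.06480
  L2 = 0.2126×0.40724 + 0.7152×0.42327 + 0.0722×0.06480 ≈ 0.39398
Lighter = 0.39398, Darker = 0.33875
Ratio = (L_lighter + 0.05) / (L_darker + 0.05)
Ratio = (0.39398 + 0.05) / (0.33875 + 0.05) = 0.44398 / 0.38875 ≈ 1.1421
Ratio ≈ 1.14:1


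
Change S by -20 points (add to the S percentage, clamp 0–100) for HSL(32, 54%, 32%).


Original S = 54%
Adjustment = -20 percentage points
New S = 54 + (-20) = 34
Clamp to [0, 100] → 34
= HSL(32°, 34%, 32%)


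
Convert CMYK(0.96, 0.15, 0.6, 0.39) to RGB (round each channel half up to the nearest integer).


R = 255 × (1-C) × (1-K) = 255 × 0.04 × 0.61 = 6.222 → 6
G = 255 × (1-M) × (1-K) = 255 × 0.85 × 0.61 = 132.2175 → 132
B = 255 × (1-Y) × (1-K) = 255 × 0.40 × 0.61 = 62.22 → 62
= RGB(6, 132, 62)


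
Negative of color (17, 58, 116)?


Invert: (255-R, 255-G, 255-B)
R: 255-17 = 238
G: 255-58 = 197
B: 255-116 = 139
= RGB(238, 197, 139)


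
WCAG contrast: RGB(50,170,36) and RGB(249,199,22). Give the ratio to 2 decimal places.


Linearize each sRGB channel c=v/255: c/12.92 if c ≤ 0.04045 else ((c+0.055)/1.055)^2.4
L = 0.2126×R_lin + 0.7152×G_lin + 0.0722×B_lin
Color 1 (50,170,36):
  R=50: 50/255≈0.1961 > 0.04045 → ((0.1961+0.055)/1.055)^2.4 ≈ 0.03190
  G=170: 170/255≈0.6667 > 0.04045 → ((0.6667+0.055)/1.055)^2.4 ≈ 0.40198
  B=36: 36/255≈0.1412 > 0.04045 → ((0.1412+0.055)/1.055)^2.4 ≈ 0.01764
  L1 = 0.2126×0.03190 + 0.7152×0.40198 + 0.0722×0.01764 ≈ 0.29555
Color 2 (249,199,22):
  R=249: 249/255≈0.9765 > 0.04045 → ((0.9765+0.055)/1.055)^2.4 ≈ 0.94731
  G=199: 199/255≈0.7804 > 0.04045 → ((0.7804+0.055)/1.055)^2.4 ≈ 0.57112
  B=22: 22/255≈0.0863 > 0.04045 → ((0.0863+0.055)/1.055)^2.4 ≈ 0.00802
  L2 = 0.2126×0.94731 + 0.7152×0.57112 + 0.0722×0.00802 ≈ 0.61045
Lighter = 0.61045, Darker = 0.29555
Ratio = (L_lighter + 0.05) / (L_darker + 0.05)
Ratio = (0.61045 + 0.05) / (0.29555 + 0.05) = 0.66045 / 0.34555 ≈ 1.9113
Ratio ≈ 1.91:1


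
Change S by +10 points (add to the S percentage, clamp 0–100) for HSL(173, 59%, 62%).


Original S = 59%
Adjustment = +10 percentage points
New S = 59 + (10) = 69
Clamp to [0, 100] → 69
= HSL(173°, 69%, 62%)


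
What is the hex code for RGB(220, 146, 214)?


R = 220 → DC (hex)
G = 146 → 92 (hex)
B = 214 → D6 (hex)
Hex = #DC92D6


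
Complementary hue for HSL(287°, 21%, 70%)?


Complement = opposite side of color wheel = hue + 180°
H' = (287 + 180) mod 360 = 107°
S and L unchanged.
= HSL(107°, 21%, 70%)


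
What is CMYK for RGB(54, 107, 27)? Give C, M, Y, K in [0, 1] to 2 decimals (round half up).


R'=54/255≈0.2118, G'=107/255≈0.4196, B'=27/255≈0.1059
K = 1 - max(R',G',B') = 1 - 107/255 = 148/255 = 0.58039… → 0.58
(1-R'-K)/(1-K) simplifies to (max-R)/max with max = 107:
C = (107-54)/107 = 53/107 = 0.49532… → 0.50
M = (107-107)/107 = 0/107 = 0 → 0.00
Y = (107-27)/107 = 80/107 = 0.74766… → 0.75
= CMYK(0.50, 0.00, 0.75, 0.58)


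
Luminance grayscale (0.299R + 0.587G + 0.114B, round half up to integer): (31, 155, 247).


Gray = 0.299×R + 0.587×G + 0.114×B
Gray = 0.299×31 + 0.587×155 + 0.114×247
Gray = 9.269 + 90.985 + 28.158
Gray = 128.412 → round half up → 128
Gray = 128


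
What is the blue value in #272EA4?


Color: #272EA4
R = 27 = 39
G = 2E = 46
B = A4 = 164
Blue = 164


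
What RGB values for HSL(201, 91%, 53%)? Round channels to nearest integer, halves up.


H=201°, S=0.91, L=0.53
C = (1-|2L-1|)×S = (1-|0.06|)×0.91 = 0.8554
H' = H/60 = 201/60 ≈ 3.3500; X = C×(1-|H' mod 2 - 1|) = 0.55601
m = L - C/2 = 0.53 - 0.4277 = 0.1023
Sector ⌊H'⌋ = 3 → (R',G',B') = (0.0, 0.55601, 0.8554)
RGB = ((R'+m)×255, (G'+m)×255, (B'+m)×255) = (26.0865, 167.86905, 244.2135)
Round half up → RGB(26, 168, 244)


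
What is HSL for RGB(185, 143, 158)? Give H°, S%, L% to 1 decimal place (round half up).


Normalize: R'=185/255≈0.7255, G'=143/255≈0.5608, B'=158/255≈0.6196
Max=185/255, Min=143/255, Δ=Max-Min=42/255
L = (Max+Min)/2 = (185+143)/510 = 328/510 = 0.64313… → L = 64.3%
L > 0.5 → S = Δ/(2-Max-Min) = 42/(510-185-143) = 42/182 = 0.23076… → S = 23.1%
(the 1/255 factors cancel in S and H, so raw channel differences can be used)
Max is R' → H = 60 × (((G-B)/Δ) mod 6) = 60 × (((143-158)/42) mod 6)
  (-15)/42 = -0.3571…; negative, so add 6 → 5.6428…
  H = 60 × 5.6428… = 338.571…° → H = 338.6°
= HSL(338.6°, 23.1%, 64.3%)


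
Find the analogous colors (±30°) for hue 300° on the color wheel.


Base hue: 300°
Left analog: (300 - 30) mod 360 = 270°
Right analog: (300 + 30) mod 360 = 330°
Analogous hues = 270° and 330°


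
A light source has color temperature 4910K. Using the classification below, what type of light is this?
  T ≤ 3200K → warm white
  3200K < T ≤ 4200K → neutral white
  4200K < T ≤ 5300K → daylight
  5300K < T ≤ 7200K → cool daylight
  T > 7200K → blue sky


Temperature: 4910K
4200K < 4910K ≤ 5300K → daylight
Classification: daylight


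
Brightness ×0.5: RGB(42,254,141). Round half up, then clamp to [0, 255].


Multiply each channel by 0.5, round half up, clamp to [0, 255]
R: 42×0.5 = 21
G: 254×0.5 = 127
B: 141×0.5 = 70.5 → round → 71
= RGB(21, 127, 71)


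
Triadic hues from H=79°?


Triadic: equally spaced at 120° intervals
H1 = 79°
H2 = (79 + 120) mod 360 = 199°
H3 = (79 + 240) mod 360 = 319°
Triadic = 79°, 199°, 319°


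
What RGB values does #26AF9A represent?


26 → 38 (R)
AF → 175 (G)
9A → 154 (B)
= RGB(38, 175, 154)


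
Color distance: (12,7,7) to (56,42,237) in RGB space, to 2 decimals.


d = √[(R₁-R₂)² + (G₁-G₂)² + (B₁-B₂)²]
d = √[(12-56)² + (7-42)² + (7-237)²]
d = √[1936 + 1225 + 52900]
d = √56061
d ≈ 236.77


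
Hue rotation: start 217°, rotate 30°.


New hue = (H + rotation) mod 360
New hue = (217 + 30) mod 360
= 247 mod 360
= 247°


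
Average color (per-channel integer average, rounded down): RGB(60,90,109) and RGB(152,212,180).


Midpoint: each channel = ⌊(C₁+C₂)/2⌋
R: ⌊(60+152)/2⌋ = 106
G: ⌊(90+212)/2⌋ = 151
B: ⌊(109+180)/2⌋ = 144
= RGB(106, 151, 144)


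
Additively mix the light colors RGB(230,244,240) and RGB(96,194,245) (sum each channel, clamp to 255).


Additive: each channel = min(255, C₁+C₂)
R: 230+96 = 326 → 255
G: 244+194 = 438 → 255
B: 240+245 = 485 → 255
= RGB(255, 255, 255)


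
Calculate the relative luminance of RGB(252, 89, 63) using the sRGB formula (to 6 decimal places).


Linearize each channel (sRGB transfer function): c = v/255; c_lin = c/12.92 if c ≤ 0.04045, else ((c+0.055)/1.055)^2.4
  R: 252/255 ≈ 0.988235 > 0.04045 → ((0.988235+0.055)/1.055)^2.4 ≈ 0.973445
  G: 89/255 ≈ 0.349020 > 0.04045 → ((0.349020+0.055)/1.055)^2.4 ≈ 0.099899
  B: 63/255 ≈ 0.247059 > 0.04045 → ((0.247059+0.055)/1.055)^2.4 ≈ 0.049707
R_lin = 0.973445, G_lin = 0.099899, B_lin = 0.049707
L = 0.2126×R + 0.7152×G + 0.0722×B
L = 0.2126×0.973445 + 0.7152×0.099899 + 0.0722×0.049707
L ≈ 0.281991


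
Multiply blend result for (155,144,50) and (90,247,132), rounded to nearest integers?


Multiply: C = A×B/255, rounded to nearest integer
R: 155×90/255 = 13950/255 ≈ 54.706 → 55
G: 144×247/255 = 35568/255 ≈ 139.482 → 139
B: 50×132/255 = 6600/255 ≈ 25.882 → 26
= RGB(55, 139, 26)


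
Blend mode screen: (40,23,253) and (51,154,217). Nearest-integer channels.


Screen: C = 255 - (255-A)×(255-B)/255, rounded to nearest integer
R: 255 - (255-40)×(255-51)/255 = 255 - 43860/255 ≈ 255 - 172.000 = 83.000 → 83
G: 255 - (255-23)×(255-154)/255 = 255 - 23432/255 ≈ 255 - 91.890 = 163.110 → 163
B: 255 - (255-253)×(255-217)/255 = 255 - 76/255 ≈ 255 - 0.298 = 254.702 → 255
= RGB(83, 163, 255)


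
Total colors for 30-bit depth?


Colors = 2^bits = 2^30
= 1,073,741,824 colors


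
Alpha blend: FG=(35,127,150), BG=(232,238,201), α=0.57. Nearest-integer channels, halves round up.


C = α×F + (1-α)×B, with 1-α = 0.43
R: 0.57×35 + 0.43×232 = 19.95 + 99.76 = 119.71 → 120
G: 0.57×127 + 0.43×238 = 72.39 + 102.34 = 174.73 → 175
B: 0.57×150 + 0.43×201 = 85.50 + 86.43 = 171.93 → 172
= RGB(120, 175, 172)


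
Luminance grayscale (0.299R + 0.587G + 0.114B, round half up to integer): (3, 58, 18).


Gray = 0.299×R + 0.587×G + 0.114×B
Gray = 0.299×3 + 0.587×58 + 0.114×18
Gray = 0.897 + 34.046 + 2.052
Gray = 36.995 → round half up → 37
Gray = 37


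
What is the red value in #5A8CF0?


Color: #5A8CF0
R = 5A = 90
G = 8C = 140
B = F0 = 240
Red = 90


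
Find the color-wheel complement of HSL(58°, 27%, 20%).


Complement = opposite side of color wheel = hue + 180°
H' = (58 + 180) mod 360 = 238°
S and L unchanged.
= HSL(238°, 27%, 20%)


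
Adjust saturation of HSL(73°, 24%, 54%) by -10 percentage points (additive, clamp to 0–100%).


Original S = 24%
Adjustment = -10 percentage points
New S = 24 + (-10) = 14
Clamp to [0, 100] → 14
= HSL(73°, 14%, 54%)


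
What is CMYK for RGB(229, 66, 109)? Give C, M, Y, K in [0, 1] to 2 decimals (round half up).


R'=229/255≈0.8980, G'=66/255≈0.2588, B'=109/255≈0.4275
K = 1 - max(R',G',B') = 1 - 229/255 = 26/255 = 0.10196… → 0.10
(1-R'-K)/(1-K) simplifies to (max-R)/max with max = 229:
C = (229-229)/229 = 0/229 = 0 → 0.00
M = (229-66)/229 = 163/229 = 0.71179… → 0.71
Y = (229-109)/229 = 120/229 = 0.52401… → 0.52
= CMYK(0.00, 0.71, 0.52, 0.10)


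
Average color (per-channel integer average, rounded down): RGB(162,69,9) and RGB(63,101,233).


Midpoint: each channel = ⌊(C₁+C₂)/2⌋
R: ⌊(162+63)/2⌋ = 112
G: ⌊(69+101)/2⌋ = 85
B: ⌊(9+233)/2⌋ = 121
= RGB(112, 85, 121)


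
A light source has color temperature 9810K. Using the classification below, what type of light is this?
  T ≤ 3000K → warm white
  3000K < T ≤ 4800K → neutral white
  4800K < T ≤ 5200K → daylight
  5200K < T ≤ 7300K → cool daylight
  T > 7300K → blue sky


Temperature: 9810K
9810K > 7300K → blue sky
Classification: blue sky


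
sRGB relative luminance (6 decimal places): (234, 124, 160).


Linearize each channel (sRGB transfer function): c = v/255; c_lin = c/12.92 if c ≤ 0.04045, else ((c+0.055)/1.055)^2.4
  R: 234/255 ≈ 0.917647 > 0.04045 → ((0.917647+0.055)/1.055)^2.4 ≈ 0.822786
  G: 124/255 ≈ 0.486275 > 0.04045 → ((0.486275+0.055)/1.055)^2.4 ≈ 0.201556
  B: 160/255 ≈ 0.627451 > 0.04045 → ((0.627451+0.055)/1.055)^2.4 ≈ 0.351533
R_lin = 0.822786, G_lin = 0.201556, B_lin = 0.351533
L = 0.2126×R + 0.7152×G + 0.0722×B
L = 0.2126×0.822786 + 0.7152×0.201556 + 0.0722×0.351533
L ≈ 0.344458


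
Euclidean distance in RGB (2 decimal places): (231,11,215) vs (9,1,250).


d = √[(R₁-R₂)² + (G₁-G₂)² + (B₁-B₂)²]
d = √[(231-9)² + (11-1)² + (215-250)²]
d = √[49284 + 100 + 1225]
d = √50609
d ≈ 224.96


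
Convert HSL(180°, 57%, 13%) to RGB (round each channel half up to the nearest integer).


H=180°, S=0.57, L=0.13
C = (1-|2L-1|)×S = (1-|-0.74|)×0.57 = 0.1482
H' = H/60 = 180/60 ≈ 3.0000; X = C×(1-|H' mod 2 - 1|) = 0.1482
m = L - C/2 = 0.13 - 0.0741 = 0.0559
Sector ⌊H'⌋ = 3 → (R',G',B') = (0.0, 0.1482, 0.1482)
RGB = ((R'+m)×255, (G'+m)×255, (B'+m)×255) = (14.2545, 52.0455, 52.0455)
Round half up → RGB(14, 52, 52)


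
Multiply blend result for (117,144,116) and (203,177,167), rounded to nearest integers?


Multiply: C = A×B/255, rounded to nearest integer
R: 117×203/255 = 23751/255 ≈ 93.141 → 93
G: 144×177/255 = 25488/255 ≈ 99.953 → 100
B: 116×167/255 = 19372/255 ≈ 75.969 → 76
= RGB(93, 100, 76)


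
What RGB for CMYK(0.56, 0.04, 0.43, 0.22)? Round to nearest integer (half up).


R = 255 × (1-C) × (1-K) = 255 × 0.44 × 0.78 = 87.516 → 88
G = 255 × (1-M) × (1-K) = 255 × 0.96 × 0.78 = 190.944 → 191
B = 255 × (1-Y) × (1-K) = 255 × 0.57 × 0.78 = 113.373 → 113
= RGB(88, 191, 113)


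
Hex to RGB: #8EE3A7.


8E → 142 (R)
E3 → 227 (G)
A7 → 167 (B)
= RGB(142, 227, 167)


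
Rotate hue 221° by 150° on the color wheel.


New hue = (H + rotation) mod 360
New hue = (221 + 150) mod 360
= 371 mod 360
= 11°


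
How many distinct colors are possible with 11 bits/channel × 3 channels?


Total bits = 11 bits/channel × 3 channels = 33 bits
Distinct colors = 2^33
= 8,589,934,592 colors


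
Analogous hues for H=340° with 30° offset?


Base hue: 340°
Left analog: (340 - 30) mod 360 = 310°
Right analog: (340 + 30) mod 360 = 10°
Analogous hues = 310° and 10°


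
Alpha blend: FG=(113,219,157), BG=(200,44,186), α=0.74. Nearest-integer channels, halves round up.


C = α×F + (1-α)×B, with 1-α = 0.26
R: 0.74×113 + 0.26×200 = 83.62 + 52.00 = 135.62 → 136
G: 0.74×219 + 0.26×44 = 162.06 + 11.44 = 173.50 → 174
B: 0.74×157 + 0.26×186 = 116.18 + 48.36 = 164.54 → 165
= RGB(136, 174, 165)


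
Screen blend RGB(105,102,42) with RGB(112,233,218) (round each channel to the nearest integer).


Screen: C = 255 - (255-A)×(255-B)/255, rounded to nearest integer
R: 255 - (255-105)×(255-112)/255 = 255 - 21450/255 ≈ 255 - 84.118 = 170.882 → 171
G: 255 - (255-102)×(255-233)/255 = 255 - 3366/255 ≈ 255 - 13.200 = 241.800 → 242
B: 255 - (255-42)×(255-218)/255 = 255 - 7881/255 ≈ 255 - 30.906 = 224.094 → 224
= RGB(171, 242, 224)


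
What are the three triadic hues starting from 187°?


Triadic: equally spaced at 120° intervals
H1 = 187°
H2 = (187 + 120) mod 360 = 307°
H3 = (187 + 240) mod 360 = 67°
Triadic = 187°, 307°, 67°


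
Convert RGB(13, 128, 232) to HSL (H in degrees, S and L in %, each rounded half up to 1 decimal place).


Normalize: R'=13/255≈0.0510, G'=128/255≈0.5020, B'=232/255≈0.9098
Max=232/255, Min=13/255, Δ=Max-Min=219/255
L = (Max+Min)/2 = (232+13)/510 = 245/510 = 0.48039… → L = 48.0%
L ≤ 0.5 → S = Δ/(Max+Min) = 219/(232+13) = 219/245 = 0.89387… → S = 89.4%
(the 1/255 factors cancel in S and H, so raw channel differences can be used)
Max is B' → H = 60 × ((R-G)/Δ + 4) = 60 × ((13-128)/219 + 4)
  -115/219 + 4 = -0.5251… + 4 = 3.4748…
  H = 60 × 3.4748… = 208.493…° → H = 208.5°
= HSL(208.5°, 89.4%, 48.0%)


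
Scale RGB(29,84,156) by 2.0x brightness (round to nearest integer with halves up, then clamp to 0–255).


Multiply each channel by 2.0, round half up, clamp to [0, 255]
R: 29×2.0 = 58
G: 84×2.0 = 168
B: 156×2.0 = 312 → clamp → 255
= RGB(58, 168, 255)


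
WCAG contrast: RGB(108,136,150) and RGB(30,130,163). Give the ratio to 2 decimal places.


Linearize each sRGB channel c=v/255: c/12.92 if c ≤ 0.04045 else ((c+0.055)/1.055)^2.4
L = 0.2126×R_lin + 0.7152×G_lin + 0.0722×B_lin
Color 1 (108,136,150):
  R=108: 108/255≈0.4235 > 0.04045 → ((0.4235+0.055)/1.055)^2.4 ≈ 0.14996
  G=136: 136/255≈0.5333 > 0.04045 → ((0.5333+0.055)/1.055)^2.4 ≈ 0.24620
  B=150: 150/255≈0.5882 > 0.04045 → ((0.5882+0.055)/1.055)^2.4 ≈ 0.30499
  L1 = 0.2126×0.14996 + 0.7152×0.24620 + 0.0722×0.30499 ≈ 0.22998
Color 2 (30,130,163):
  R=30: 30/255≈0.1176 > 0.04045 → ((0.1176+0.055)/1.055)^2.4 ≈ 0.01298
  G=130: 130/255≈0.5098 > 0.04045 → ((0.5098+0.055)/1.055)^2.4 ≈ 0.22323
  B=163: 163/255≈0.6392 > 0.04045 → ((0.6392+0.055)/1.055)^2.4 ≈ 0.36625
  L2 = 0.2126×0.01298 + 0.7152×0.22323 + 0.0722×0.36625 ≈ 0.18886
Lighter = 0.22998, Darker = 0.18886
Ratio = (L_lighter + 0.05) / (L_darker + 0.05)
Ratio = (0.22998 + 0.05) / (0.18886 + 0.05) = 0.27998 / 0.23886 ≈ 1.1722
Ratio ≈ 1.17:1


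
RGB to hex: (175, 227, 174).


R = 175 → AF (hex)
G = 227 → E3 (hex)
B = 174 → AE (hex)
Hex = #AFE3AE


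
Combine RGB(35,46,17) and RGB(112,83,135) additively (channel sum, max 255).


Additive: each channel = min(255, C₁+C₂)
R: 35+112 = 147 → 147
G: 46+83 = 129 → 129
B: 17+135 = 152 → 152
= RGB(147, 129, 152)


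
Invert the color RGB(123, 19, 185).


Invert: (255-R, 255-G, 255-B)
R: 255-123 = 132
G: 255-19 = 236
B: 255-185 = 70
= RGB(132, 236, 70)


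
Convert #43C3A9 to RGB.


43 → 67 (R)
C3 → 195 (G)
A9 → 169 (B)
= RGB(67, 195, 169)


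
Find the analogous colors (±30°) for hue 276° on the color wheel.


Base hue: 276°
Left analog: (276 - 30) mod 360 = 246°
Right analog: (276 + 30) mod 360 = 306°
Analogous hues = 246° and 306°


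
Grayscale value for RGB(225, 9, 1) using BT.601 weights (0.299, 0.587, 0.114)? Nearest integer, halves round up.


Gray = 0.299×R + 0.587×G + 0.114×B
Gray = 0.299×225 + 0.587×9 + 0.114×1
Gray = 67.275 + 5.283 + 0.114
Gray = 72.672 → round half up → 73
Gray = 73


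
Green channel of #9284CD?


Color: #9284CD
R = 92 = 146
G = 84 = 132
B = CD = 205
Green = 132


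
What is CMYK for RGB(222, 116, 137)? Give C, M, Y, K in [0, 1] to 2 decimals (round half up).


R'=222/255≈0.8706, G'=116/255≈0.4549, B'=137/255≈0.5373
K = 1 - max(R',G',B') = 1 - 222/255 = 33/255 = 0.12941… → 0.13
(1-R'-K)/(1-K) simplifies to (max-R)/max with max = 222:
C = (222-222)/222 = 0/222 = 0 → 0.00
M = (222-116)/222 = 106/222 = 0.47747… → 0.48
Y = (222-137)/222 = 85/222 = 0.38288… → 0.38
= CMYK(0.00, 0.48, 0.38, 0.13)


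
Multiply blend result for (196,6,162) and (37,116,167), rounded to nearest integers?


Multiply: C = A×B/255, rounded to nearest integer
R: 196×37/255 = 7252/255 ≈ 28.439 → 28
G: 6×116/255 = 696/255 ≈ 2.729 → 3
B: 162×167/255 = 27054/255 ≈ 106.094 → 106
= RGB(28, 3, 106)


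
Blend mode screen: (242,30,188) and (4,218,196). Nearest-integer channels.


Screen: C = 255 - (255-A)×(255-B)/255, rounded to nearest integer
R: 255 - (255-242)×(255-4)/255 = 255 - 3263/255 ≈ 255 - 12.796 = 242.204 → 242
G: 255 - (255-30)×(255-218)/255 = 255 - 8325/255 ≈ 255 - 32.647 = 222.353 → 222
B: 255 - (255-188)×(255-196)/255 = 255 - 3953/255 ≈ 255 - 15.502 = 239.498 → 239
= RGB(242, 222, 239)


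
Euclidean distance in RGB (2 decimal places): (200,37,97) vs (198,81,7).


d = √[(R₁-R₂)² + (G₁-G₂)² + (B₁-B₂)²]
d = √[(200-198)² + (37-81)² + (97-7)²]
d = √[4 + 1936 + 8100]
d = √10040
d ≈ 100.20


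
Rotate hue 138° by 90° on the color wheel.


New hue = (H + rotation) mod 360
New hue = (138 + 90) mod 360
= 228 mod 360
= 228°


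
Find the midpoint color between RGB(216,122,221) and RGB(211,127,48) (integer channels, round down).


Midpoint: each channel = ⌊(C₁+C₂)/2⌋
R: ⌊(216+211)/2⌋ = 213
G: ⌊(122+127)/2⌋ = 124
B: ⌊(221+48)/2⌋ = 134
= RGB(213, 124, 134)


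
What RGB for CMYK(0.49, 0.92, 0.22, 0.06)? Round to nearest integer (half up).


R = 255 × (1-C) × (1-K) = 255 × 0.51 × 0.94 = 122.247 → 122
G = 255 × (1-M) × (1-K) = 255 × 0.08 × 0.94 = 19.176 → 19
B = 255 × (1-Y) × (1-K) = 255 × 0.78 × 0.94 = 186.966 → 187
= RGB(122, 19, 187)


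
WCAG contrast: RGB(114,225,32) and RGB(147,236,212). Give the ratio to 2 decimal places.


Linearize each sRGB channel c=v/255: c/12.92 if c ≤ 0.04045 else ((c+0.055)/1.055)^2.4
L = 0.2126×R_lin + 0.7152×G_lin + 0.0722×B_lin
Color 1 (114,225,32):
  R=114: 114/255≈0.4471 > 0.04045 → ((0.4471+0.055)/1.055)^2.4 ≈ 0.16827
  G=225: 225/255≈0.8824 > 0.04045 → ((0.8824+0.055)/1.055)^2.4 ≈ 0.75294
  B=32: 32/255≈0.1255 > 0.04045 → ((0.1255+0.055)/1.055)^2.4 ≈ 0.01444
  L1 = 0.2126×0.16827 + 0.7152×0.75294 + 0.0722×0.01444 ≈ 0.57532
Color 2 (147,236,212):
  R=147: 147/255≈0.5765 > 0.04045 → ((0.5765+0.055)/1.055)^2.4 ≈ 0.29177
  G=236: 236/255≈0.9255 > 0.04045 → ((0.9255+0.055)/1.055)^2.4 ≈ 0.83880
  B=212: 212/255≈0.8314 > 0.04045 → ((0.8314+0.055)/1.055)^2.4 ≈ 0.65837
  L2 = 0.2126×0.29177 + 0.7152×0.83880 + 0.0722×0.65837 ≈ 0.70947
Lighter = 0.70947, Darker = 0.57532
Ratio = (L_lighter + 0.05) / (L_darker + 0.05)
Ratio = (0.70947 + 0.05) / (0.57532 + 0.05) = 0.75947 / 0.62532 ≈ 1.2145
Ratio ≈ 1.21:1


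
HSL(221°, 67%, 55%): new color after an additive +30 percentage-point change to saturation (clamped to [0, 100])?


Original S = 67%
Adjustment = +30 percentage points
New S = 67 + (30) = 97
Clamp to [0, 100] → 97
= HSL(221°, 97%, 55%)


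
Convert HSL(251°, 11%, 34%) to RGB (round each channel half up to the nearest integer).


H=251°, S=0.11, L=0.34
C = (1-|2L-1|)×S = (1-|-0.32|)×0.11 = 0.0748
H' = H/60 = 251/60 ≈ 4.1833; X = C×(1-|H' mod 2 - 1|) ≈ 0.0137
m = L - C/2 = 0.34 - 0.0374 = 0.3026
Sector ⌊H'⌋ = 4 → (R',G',B') = (≈0.0137, 0.0, 0.0748)
RGB = ((R'+m)×255, (G'+m)×255, (B'+m)×255) = (80.6599, 77.163, 96.237)
Round half up → RGB(81, 77, 96)


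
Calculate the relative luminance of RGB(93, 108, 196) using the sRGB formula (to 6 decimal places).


Linearize each channel (sRGB transfer function): c = v/255; c_lin = c/12.92 if c ≤ 0.04045, else ((c+0.055)/1.055)^2.4
  R: 93/255 ≈ 0.364706 > 0.04045 → ((0.364706+0.055)/1.055)^2.4 ≈ 0.109462
  G: 108/255 ≈ 0.423529 > 0.04045 → ((0.423529+0.055)/1.055)^2.4 ≈ 0.149960
  B: 196/255 ≈ 0.768627 > 0.04045 → ((0.768627+0.055)/1.055)^2.4 ≈ 0.552011
R_lin = 0.109462, G_lin = 0.149960, B_lin = 0.552011
L = 0.2126×R + 0.7152×G + 0.0722×B
L = 0.2126×0.109462 + 0.7152×0.149960 + 0.0722×0.552011
L ≈ 0.170378


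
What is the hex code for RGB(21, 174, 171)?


R = 21 → 15 (hex)
G = 174 → AE (hex)
B = 171 → AB (hex)
Hex = #15AEAB


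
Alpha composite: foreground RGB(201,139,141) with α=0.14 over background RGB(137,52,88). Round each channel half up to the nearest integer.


C = α×F + (1-α)×B, with 1-α = 0.86
R: 0.14×201 + 0.86×137 = 28.14 + 117.82 = 145.96 → 146
G: 0.14×139 + 0.86×52 = 19.46 + 44.72 = 64.18 → 64
B: 0.14×141 + 0.86×88 = 19.74 + 75.68 = 95.42 → 95
= RGB(146, 64, 95)


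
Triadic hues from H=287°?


Triadic: equally spaced at 120° intervals
H1 = 287°
H2 = (287 + 120) mod 360 = 47°
H3 = (287 + 240) mod 360 = 167°
Triadic = 287°, 47°, 167°


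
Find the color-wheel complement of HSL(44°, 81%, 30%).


Complement = opposite side of color wheel = hue + 180°
H' = (44 + 180) mod 360 = 224°
S and L unchanged.
= HSL(224°, 81%, 30%)


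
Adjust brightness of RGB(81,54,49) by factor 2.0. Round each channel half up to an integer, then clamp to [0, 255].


Multiply each channel by 2.0, round half up, clamp to [0, 255]
R: 81×2.0 = 162
G: 54×2.0 = 108
B: 49×2.0 = 98
= RGB(162, 108, 98)


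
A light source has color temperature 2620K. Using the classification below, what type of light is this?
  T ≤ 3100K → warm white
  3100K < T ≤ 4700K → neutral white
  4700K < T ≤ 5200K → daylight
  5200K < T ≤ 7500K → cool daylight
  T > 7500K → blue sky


Temperature: 2620K
2620K ≤ 3100K → warm white
Classification: warm white


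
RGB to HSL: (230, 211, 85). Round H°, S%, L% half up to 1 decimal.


Normalize: R'=230/255≈0.9020, G'=211/255≈0.8275, B'=85/255≈0.3333
Max=230/255, Min=85/255, Δ=Max-Min=145/255
L = (Max+Min)/2 = (230+85)/510 = 315/510 = 0.61764… → L = 61.8%
L > 0.5 → S = Δ/(2-Max-Min) = 145/(510-230-85) = 145/195 = 0.74358… → S = 74.4%
(the 1/255 factors cancel in S and H, so raw channel differences can be used)
Max is R' → H = 60 × (((G-B)/Δ) mod 6) = 60 × (((211-85)/145) mod 6)
  126/145 = 0.8689…
  H = 60 × 0.8689… = 52.137…° → H = 52.1°
= HSL(52.1°, 74.4%, 61.8%)


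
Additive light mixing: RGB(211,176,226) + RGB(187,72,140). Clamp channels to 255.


Additive: each channel = min(255, C₁+C₂)
R: 211+187 = 398 → 255
G: 176+72 = 248 → 248
B: 226+140 = 366 → 255
= RGB(255, 248, 255)


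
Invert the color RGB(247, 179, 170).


Invert: (255-R, 255-G, 255-B)
R: 255-247 = 8
G: 255-179 = 76
B: 255-170 = 85
= RGB(8, 76, 85)


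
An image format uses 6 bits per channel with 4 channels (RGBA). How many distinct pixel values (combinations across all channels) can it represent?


Total bits = 6 bits/channel × 4 channels = 24 bits
Distinct pixel values = 2^24
= 16,777,216 pixel values


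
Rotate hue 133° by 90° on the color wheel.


New hue = (H + rotation) mod 360
New hue = (133 + 90) mod 360
= 223 mod 360
= 223°


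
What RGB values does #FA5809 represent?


FA → 250 (R)
58 → 88 (G)
09 → 9 (B)
= RGB(250, 88, 9)


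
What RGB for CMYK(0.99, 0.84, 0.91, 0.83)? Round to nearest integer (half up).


R = 255 × (1-C) × (1-K) = 255 × 0.01 × 0.17 = 0.4335 → 0
G = 255 × (1-M) × (1-K) = 255 × 0.16 × 0.17 = 6.936 → 7
B = 255 × (1-Y) × (1-K) = 255 × 0.09 × 0.17 = 3.9015 → 4
= RGB(0, 7, 4)


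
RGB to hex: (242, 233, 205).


R = 242 → F2 (hex)
G = 233 → E9 (hex)
B = 205 → CD (hex)
Hex = #F2E9CD


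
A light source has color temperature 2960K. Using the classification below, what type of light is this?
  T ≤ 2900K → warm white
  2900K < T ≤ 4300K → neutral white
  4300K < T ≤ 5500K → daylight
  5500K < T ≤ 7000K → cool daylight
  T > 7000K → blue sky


Temperature: 2960K
2900K < 2960K ≤ 4300K → neutral white
Classification: neutral white


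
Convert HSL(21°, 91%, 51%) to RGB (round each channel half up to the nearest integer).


H=21°, S=0.91, L=0.51
C = (1-|2L-1|)×S = (1-|0.02|)×0.91 = 0.8918
H' = H/60 = 21/60 ≈ 0.3500; X = C×(1-|H' mod 2 - 1|) = 0.31213
m = L - C/2 = 0.51 - 0.4459 = 0.0641
Sector ⌊H'⌋ = 0 → (R',G',B') = (0.8918, 0.31213, 0.0)
RGB = ((R'+m)×255, (G'+m)×255, (B'+m)×255) = (243.7545, 95.93865, 16.3455)
Round half up → RGB(244, 96, 16)


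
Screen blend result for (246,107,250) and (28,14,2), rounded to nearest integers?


Screen: C = 255 - (255-A)×(255-B)/255, rounded to nearest integer
R: 255 - (255-246)×(255-28)/255 = 255 - 2043/255 ≈ 255 - 8.012 = 246.988 → 247
G: 255 - (255-107)×(255-14)/255 = 255 - 35668/255 ≈ 255 - 139.875 = 115.125 → 115
B: 255 - (255-250)×(255-2)/255 = 255 - 1265/255 ≈ 255 - 4.961 = 250.039 → 250
= RGB(247, 115, 250)


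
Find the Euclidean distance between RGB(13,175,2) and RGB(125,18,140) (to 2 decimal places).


d = √[(R₁-R₂)² + (G₁-G₂)² + (B₁-B₂)²]
d = √[(13-125)² + (175-18)² + (2-140)²]
d = √[12544 + 24649 + 19044]
d = √56237
d ≈ 237.14


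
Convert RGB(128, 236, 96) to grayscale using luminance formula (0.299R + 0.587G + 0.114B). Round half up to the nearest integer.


Gray = 0.299×R + 0.587×G + 0.114×B
Gray = 0.299×128 + 0.587×236 + 0.114×96
Gray = 38.272 + 138.532 + 10.944
Gray = 187.748 → round half up → 188
Gray = 188


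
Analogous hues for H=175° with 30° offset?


Base hue: 175°
Left analog: (175 - 30) mod 360 = 145°
Right analog: (175 + 30) mod 360 = 205°
Analogous hues = 145° and 205°


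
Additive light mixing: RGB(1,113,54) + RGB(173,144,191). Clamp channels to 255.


Additive: each channel = min(255, C₁+C₂)
R: 1+173 = 174 → 174
G: 113+144 = 257 → 255
B: 54+191 = 245 → 245
= RGB(174, 255, 245)


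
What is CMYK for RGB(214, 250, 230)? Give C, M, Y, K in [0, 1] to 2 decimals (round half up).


R'=214/255≈0.8392, G'=250/255≈0.9804, B'=230/255≈0.9020
K = 1 - max(R',G',B') = 1 - 250/255 = 5/255 = 0.01960… → 0.02
(1-R'-K)/(1-K) simplifies to (max-R)/max with max = 250:
C = (250-214)/250 = 36/250 = 0.144 → 0.14
M = (250-250)/250 = 0/250 = 0 → 0.00
Y = (250-230)/250 = 20/250 = 0.08 → 0.08
= CMYK(0.14, 0.00, 0.08, 0.02)


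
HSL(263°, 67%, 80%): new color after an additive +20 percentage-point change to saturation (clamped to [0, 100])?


Original S = 67%
Adjustment = +20 percentage points
New S = 67 + (20) = 87
Clamp to [0, 100] → 87
= HSL(263°, 87%, 80%)


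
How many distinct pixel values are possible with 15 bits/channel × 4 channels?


Total bits = 15 bits/channel × 4 channels = 60 bits
Distinct pixel values = 2^60
= 1,152,921,504,606,846,976 pixel values


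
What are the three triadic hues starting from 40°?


Triadic: equally spaced at 120° intervals
H1 = 40°
H2 = (40 + 120) mod 360 = 160°
H3 = (40 + 240) mod 360 = 280°
Triadic = 40°, 160°, 280°


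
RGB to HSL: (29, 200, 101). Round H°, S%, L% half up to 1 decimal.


Normalize: R'=29/255≈0.1137, G'=200/255≈0.7843, B'=101/255≈0.3961
Max=200/255, Min=29/255, Δ=Max-Min=171/255
L = (Max+Min)/2 = (200+29)/510 = 229/510 = 0.44901… → L = 44.9%
L ≤ 0.5 → S = Δ/(Max+Min) = 171/(200+29) = 171/229 = 0.74672… → S = 74.7%
(the 1/255 factors cancel in S and H, so raw channel differences can be used)
Max is G' → H = 60 × ((B-R)/Δ + 2) = 60 × ((101-29)/171 + 2)
  72/171 + 2 = 0.4210… + 2 = 2.4210…
  H = 60 × 2.4210… = 145.263…° → H = 145.3°
= HSL(145.3°, 74.7%, 44.9%)


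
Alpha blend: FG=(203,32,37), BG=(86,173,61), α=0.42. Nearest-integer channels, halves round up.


C = α×F + (1-α)×B, with 1-α = 0.58
R: 0.42×203 + 0.58×86 = 85.26 + 49.88 = 135.14 → 135
G: 0.42×32 + 0.58×173 = 13.44 + 100.34 = 113.78 → 114
B: 0.42×37 + 0.58×61 = 15.54 + 35.38 = 50.92 → 51
= RGB(135, 114, 51)


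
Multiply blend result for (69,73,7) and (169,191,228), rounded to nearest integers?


Multiply: C = A×B/255, rounded to nearest integer
R: 69×169/255 = 11661/255 ≈ 45.729 → 46
G: 73×191/255 = 13943/255 ≈ 54.678 → 55
B: 7×228/255 = 1596/255 ≈ 6.259 → 6
= RGB(46, 55, 6)


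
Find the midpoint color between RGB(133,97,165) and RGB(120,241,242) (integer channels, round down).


Midpoint: each channel = ⌊(C₁+C₂)/2⌋
R: ⌊(133+120)/2⌋ = 126
G: ⌊(97+241)/2⌋ = 169
B: ⌊(165+242)/2⌋ = 203
= RGB(126, 169, 203)


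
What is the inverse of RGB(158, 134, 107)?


Invert: (255-R, 255-G, 255-B)
R: 255-158 = 97
G: 255-134 = 121
B: 255-107 = 148
= RGB(97, 121, 148)


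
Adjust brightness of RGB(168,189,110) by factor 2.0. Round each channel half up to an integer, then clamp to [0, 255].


Multiply each channel by 2.0, round half up, clamp to [0, 255]
R: 168×2.0 = 336 → clamp → 255
G: 189×2.0 = 378 → clamp → 255
B: 110×2.0 = 220
= RGB(255, 255, 220)


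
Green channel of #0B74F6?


Color: #0B74F6
R = 0B = 11
G = 74 = 116
B = F6 = 246
Green = 116


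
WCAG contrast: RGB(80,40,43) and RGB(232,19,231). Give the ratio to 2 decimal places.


Linearize each sRGB channel c=v/255: c/12.92 if c ≤ 0.04045 else ((c+0.055)/1.055)^2.4
L = 0.2126×R_lin + 0.7152×G_lin + 0.0722×B_lin
Color 1 (80,40,43):
  R=80: 80/255≈0.3137 > 0.04045 → ((0.3137+0.055)/1.055)^2.4 ≈ 0.08022
  G=40: 40/255≈0.1569 > 0.04045 → ((0.1569+0.055)/1.055)^2.4 ≈ 0.02122
  B=43: 43/255≈0.1686 > 0.04045 → ((0.1686+0.055)/1.055)^2.4 ≈ 0.02416
  L1 = 0.2126×0.08022 + 0.7152×0.02122 + 0.0722×0.02416 ≈ 0.03397
Color 2 (232,19,231):
  R=232: 232/255≈0.9098 > 0.04045 → ((0.9098+0.055)/1.055)^2.4 ≈ 0.80695
  G=19: 19/255≈0.0745 > 0.04045 → ((0.0745+0.055)/1.055)^2.4 ≈ 0.00651
  B=231: 231/255≈0.9059 > 0.04045 → ((0.9059+0.055)/1.055)^2.4 ≈ 0.79910
  L2 = 0.2126×0.80695 + 0.7152×0.00651 + 0.0722×0.79910 ≈ 0.23391
Lighter = 0.23391, Darker = 0.03397
Ratio = (L_lighter + 0.05) / (L_darker + 0.05)
Ratio = (0.23391 + 0.05) / (0.03397 + 0.05) = 0.28391 / 0.08397 ≈ 3.3809
Ratio ≈ 3.38:1


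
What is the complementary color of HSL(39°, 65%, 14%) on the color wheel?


Complement = opposite side of color wheel = hue + 180°
H' = (39 + 180) mod 360 = 219°
S and L unchanged.
= HSL(219°, 65%, 14%)


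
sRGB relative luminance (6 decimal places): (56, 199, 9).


Linearize each channel (sRGB transfer function): c = v/255; c_lin = c/12.92 if c ≤ 0.04045, else ((c+0.055)/1.055)^2.4
  R: 56/255 ≈ 0.219608 > 0.04045 → ((0.219608+0.055)/1.055)^2.4 ≈ 0.039546
  G: 199/255 ≈ 0.780392 > 0.04045 → ((0.780392+0.055)/1.055)^2.4 ≈ 0.571125
  B: 9/255 ≈ 0.035294 ≤ 0.04045 → 0.035294/12.92 ≈ 0.002732
R_lin = 0.039546, G_lin = 0.571125, B_lin = 0.002732
L = 0.2126×R + 0.7152×G + 0.0722×B
L = 0.2126×0.039546 + 0.7152×0.571125 + 0.0722×0.002732
L ≈ 0.417073


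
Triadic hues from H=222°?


Triadic: equally spaced at 120° intervals
H1 = 222°
H2 = (222 + 120) mod 360 = 342°
H3 = (222 + 240) mod 360 = 102°
Triadic = 222°, 342°, 102°


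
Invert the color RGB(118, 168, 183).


Invert: (255-R, 255-G, 255-B)
R: 255-118 = 137
G: 255-168 = 87
B: 255-183 = 72
= RGB(137, 87, 72)


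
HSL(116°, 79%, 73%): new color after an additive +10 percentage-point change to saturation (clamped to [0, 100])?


Original S = 79%
Adjustment = +10 percentage points
New S = 79 + (10) = 89
Clamp to [0, 100] → 89
= HSL(116°, 89%, 73%)


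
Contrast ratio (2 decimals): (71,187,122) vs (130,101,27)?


Linearize each sRGB channel c=v/255: c/12.92 if c ≤ 0.04045 else ((c+0.055)/1.055)^2.4
L = 0.2126×R_lin + 0.7152×G_lin + 0.0722×B_lin
Color 1 (71,187,122):
  R=71: 71/255≈0.2784 > 0.04045 → ((0.2784+0.055)/1.055)^2.4 ≈ 0.06301
  G=187: 187/255≈0.7333 > 0.04045 → ((0.7333+0.055)/1.055)^2.4 ≈ 0.49693
  B=122: 122/255≈0.4784 > 0.04045 → ((0.4784+0.055)/1.055)^2.4 ≈ 0.19462
  L1 = 0.2126×0.06301 + 0.7152×0.49693 + 0.0722×0.19462 ≈ 0.38285
Color 2 (130,101,27):
  R=130: 130/255≈0.5098 > 0.04045 → ((0.5098+0.055)/1.055)^2.4 ≈ 0.22323
  G=101: 101/255≈0.3961 > 0.04045 → ((0.3961+0.055)/1.055)^2.4 ≈ 0.13014
  B=27: 27/255≈0.1059 > 0.04045 → ((0.1059+0.055)/1.055)^2.4 ≈ 0.01096
  L2 = 0.2126×0.22323 + 0.7152×0.13014 + 0.0722×0.01096 ≈ 0.14132
Lighter = 0.38285, Darker = 0.14132
Ratio = (L_lighter + 0.05) / (L_darker + 0.05)
Ratio = (0.38285 + 0.05) / (0.14132 + 0.05) = 0.43285 / 0.19132 ≈ 2.2624
Ratio ≈ 2.26:1


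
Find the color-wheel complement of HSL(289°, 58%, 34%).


Complement = opposite side of color wheel = hue + 180°
H' = (289 + 180) mod 360 = 109°
S and L unchanged.
= HSL(109°, 58%, 34%)


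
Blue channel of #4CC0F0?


Color: #4CC0F0
R = 4C = 76
G = C0 = 192
B = F0 = 240
Blue = 240


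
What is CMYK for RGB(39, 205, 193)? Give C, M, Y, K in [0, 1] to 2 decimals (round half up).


R'=39/255≈0.1529, G'=205/255≈0.8039, B'=193/255≈0.7569
K = 1 - max(R',G',B') = 1 - 205/255 = 50/255 = 0.19607… → 0.20
(1-R'-K)/(1-K) simplifies to (max-R)/max with max = 205:
C = (205-39)/205 = 166/205 = 0.80975… → 0.81
M = (205-205)/205 = 0/205 = 0 → 0.00
Y = (205-193)/205 = 12/205 = 0.05853… → 0.06
= CMYK(0.81, 0.00, 0.06, 0.20)


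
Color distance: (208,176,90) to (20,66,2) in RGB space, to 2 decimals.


d = √[(R₁-R₂)² + (G₁-G₂)² + (B₁-B₂)²]
d = √[(208-20)² + (176-66)² + (90-2)²]
d = √[35344 + 12100 + 7744]
d = √55188
d ≈ 234.92


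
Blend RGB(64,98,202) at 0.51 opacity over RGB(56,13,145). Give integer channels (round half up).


C = α×F + (1-α)×B, with 1-α = 0.49
R: 0.51×64 + 0.49×56 = 32.64 + 27.44 = 60.08 → 60
G: 0.51×98 + 0.49×13 = 49.98 + 6.37 = 56.35 → 56
B: 0.51×202 + 0.49×145 = 103.02 + 71.05 = 174.07 → 174
= RGB(60, 56, 174)


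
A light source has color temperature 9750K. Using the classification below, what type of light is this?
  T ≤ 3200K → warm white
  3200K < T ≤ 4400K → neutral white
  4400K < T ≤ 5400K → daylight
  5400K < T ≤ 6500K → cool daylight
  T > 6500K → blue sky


Temperature: 9750K
9750K > 6500K → blue sky
Classification: blue sky


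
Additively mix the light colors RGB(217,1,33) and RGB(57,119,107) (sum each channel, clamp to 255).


Additive: each channel = min(255, C₁+C₂)
R: 217+57 = 274 → 255
G: 1+119 = 120 → 120
B: 33+107 = 140 → 140
= RGB(255, 120, 140)


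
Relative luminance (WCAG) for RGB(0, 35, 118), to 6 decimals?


Linearize each channel (sRGB transfer function): c = v/255; c_lin = c/12.92 if c ≤ 0.04045, else ((c+0.055)/1.055)^2.4
  R: 0/255 ≈ 0.000000 ≤ 0.04045 → 0.000000/12.92 ≈ 0.000000
  G: 35/255 ≈ 0.137255 > 0.04045 → ((0.137255+0.055)/1.055)^2.4 ≈ 0.016807
  B: 118/255 ≈ 0.462745 > 0.04045 → ((0.462745+0.055)/1.055)^2.4 ≈ 0.181164
R_lin = 0.000000, G_lin = 0.016807, B_lin = 0.181164
L = 0.2126×R + 0.7152×G + 0.0722×B
L = 0.2126×0.000000 + 0.7152×0.016807 + 0.0722×0.181164
L ≈ 0.025101


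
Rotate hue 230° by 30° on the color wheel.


New hue = (H + rotation) mod 360
New hue = (230 + 30) mod 360
= 260 mod 360
= 260°


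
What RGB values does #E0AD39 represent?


E0 → 224 (R)
AD → 173 (G)
39 → 57 (B)
= RGB(224, 173, 57)


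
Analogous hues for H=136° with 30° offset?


Base hue: 136°
Left analog: (136 - 30) mod 360 = 106°
Right analog: (136 + 30) mod 360 = 166°
Analogous hues = 106° and 166°


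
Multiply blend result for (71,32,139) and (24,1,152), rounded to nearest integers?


Multiply: C = A×B/255, rounded to nearest integer
R: 71×24/255 = 1704/255 ≈ 6.682 → 7
G: 32×1/255 = 32/255 ≈ 0.125 → 0
B: 139×152/255 = 21128/255 ≈ 82.855 → 83
= RGB(7, 0, 83)


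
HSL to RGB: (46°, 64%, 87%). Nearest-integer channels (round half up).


H=46°, S=0.64, L=0.87
C = (1-|2L-1|)×S = (1-|0.74|)×0.64 = 0.1664
H' = H/60 = 46/60 ≈ 0.7667; X = C×(1-|H' mod 2 - 1|) ≈ 0.1276
m = L - C/2 = 0.87 - 0.0832 = 0.7868
Sector ⌊H'⌋ = 0 → (R',G',B') = (0.1664, ≈0.1276, 0.0)
RGB = ((R'+m)×255, (G'+m)×255, (B'+m)×255) = (243.066, 233.1652, 200.634)
Round half up → RGB(243, 233, 201)


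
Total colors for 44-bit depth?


Colors = 2^bits = 2^44
= 17,592,186,044,416 colors


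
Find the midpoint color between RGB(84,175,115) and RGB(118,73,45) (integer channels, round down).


Midpoint: each channel = ⌊(C₁+C₂)/2⌋
R: ⌊(84+118)/2⌋ = 101
G: ⌊(175+73)/2⌋ = 124
B: ⌊(115+45)/2⌋ = 80
= RGB(101, 124, 80)
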